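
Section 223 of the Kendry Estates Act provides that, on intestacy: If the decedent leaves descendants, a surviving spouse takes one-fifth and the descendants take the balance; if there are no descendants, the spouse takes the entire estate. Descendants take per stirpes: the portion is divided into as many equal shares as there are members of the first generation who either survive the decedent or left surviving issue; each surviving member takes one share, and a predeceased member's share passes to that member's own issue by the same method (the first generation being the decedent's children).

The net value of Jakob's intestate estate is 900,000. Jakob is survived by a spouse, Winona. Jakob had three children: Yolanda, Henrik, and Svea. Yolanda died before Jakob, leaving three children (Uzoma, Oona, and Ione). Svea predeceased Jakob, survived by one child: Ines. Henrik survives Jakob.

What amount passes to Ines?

Winona takes one-fifth of 900,000 = 180,000. The remaining 720,000 passes to the descendants.
The descendants' portion (720,000) is divided into 3 shares of 240,000: Henrik takes 240,000; Yolanda's 240,000 share passes to Yolanda's issue; Svea's 240,000 share passes to Svea's issue.
Yolanda's share (240,000) is divided into 3 shares of 80,000: Uzoma, Oona, and Ione each take 80,000.
Svea's share (240,000) passes entirely to Ines.

Ines receives 240,000.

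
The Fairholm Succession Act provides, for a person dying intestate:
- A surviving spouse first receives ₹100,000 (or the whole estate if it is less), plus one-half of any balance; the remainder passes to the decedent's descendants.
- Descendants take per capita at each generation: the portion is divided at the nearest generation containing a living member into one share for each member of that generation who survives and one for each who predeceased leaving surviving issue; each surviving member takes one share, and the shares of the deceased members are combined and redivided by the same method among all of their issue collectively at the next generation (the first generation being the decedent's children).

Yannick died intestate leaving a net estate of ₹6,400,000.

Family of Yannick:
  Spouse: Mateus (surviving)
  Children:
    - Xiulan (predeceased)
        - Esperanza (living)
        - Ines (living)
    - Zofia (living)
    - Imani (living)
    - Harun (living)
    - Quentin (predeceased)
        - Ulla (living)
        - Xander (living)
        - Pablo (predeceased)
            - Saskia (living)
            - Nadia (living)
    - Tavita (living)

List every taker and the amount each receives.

Mateus: ₹3,250,000; Esperanza: ₹210,000; Ines: ₹210,000; Zofia: ₹525,000; Imani: ₹525,000; Harun: ₹525,000; Ulla: ₹210,000; Xander: ₹210,000; Saskia: ₹105,000; Nadia: ₹105,000; Tavita: ₹525,000

Mateus first takes ₹100,000, leaving a balance of ₹6,300,000. Mateus then takes one-half of the balance (₹3,150,000), for a total of ₹3,250,000. The remaining ₹3,150,000 passes to the descendants.
The descendants' portion (₹3,150,000) is divided at the children's generation into 6 shares of ₹525,000. Zofia, Imani, Harun, and Tavita each take ₹525,000. The 2 shares of the deceased (Xiulan and Quentin) are combined into a pool of ₹1,050,000.
That pool (₹1,050,000) is divided at the grandchildren's generation into 5 shares of ₹210,000. Esperanza, Ines, Ulla, and Xander each take ₹210,000. The remaining share for the deceased Pablo (₹210,000) is carried to the next generation.
That pool (₹210,000) is divided at the great-grandchildren's generation equally among Saskia and Nadia: ₹105,000 each.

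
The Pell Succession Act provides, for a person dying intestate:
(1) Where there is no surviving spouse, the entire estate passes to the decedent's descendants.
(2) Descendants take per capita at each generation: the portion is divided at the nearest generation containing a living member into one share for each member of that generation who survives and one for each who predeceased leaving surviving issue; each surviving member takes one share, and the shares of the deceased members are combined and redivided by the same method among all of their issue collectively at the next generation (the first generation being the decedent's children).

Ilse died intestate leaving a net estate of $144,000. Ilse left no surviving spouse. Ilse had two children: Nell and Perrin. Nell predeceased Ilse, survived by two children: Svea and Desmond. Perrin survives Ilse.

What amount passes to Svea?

The entire $144,000 passes to the descendants.
That amount ($144,000) is divided at the children's generation into 2 shares of $72,000. Perrin takes $72,000. The remaining share for the deceased Nell ($72,000) is carried to the next generation.
That pool ($72,000) is divided at the grandchildren's generation equally among Svea and Desmond: $36,000 each.

Svea receives $36,000.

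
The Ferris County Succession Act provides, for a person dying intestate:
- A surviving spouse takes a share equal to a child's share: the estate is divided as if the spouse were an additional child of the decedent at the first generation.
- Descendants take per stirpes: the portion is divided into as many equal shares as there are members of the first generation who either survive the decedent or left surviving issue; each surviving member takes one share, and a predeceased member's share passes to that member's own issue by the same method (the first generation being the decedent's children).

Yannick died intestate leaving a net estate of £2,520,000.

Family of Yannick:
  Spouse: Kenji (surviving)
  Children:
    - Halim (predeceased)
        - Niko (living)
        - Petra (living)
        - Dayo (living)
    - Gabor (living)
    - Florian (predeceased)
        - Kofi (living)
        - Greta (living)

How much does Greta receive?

Greta receives £315,000.

The spouse counts as an additional share at the children's level, so there are 4 primary shares of £630,000. Kenji takes one such share (£630,000).
The children's combined portion (£1,890,000) is divided into 3 shares of £630,000: Gabor takes £630,000; Halim's £630,000 share passes to Halim's issue; Florian's £630,000 share passes to Florian's issue.
Halim's share (£630,000) is divided into 3 shares of £210,000: Niko, Petra, and Dayo each take £210,000.
Florian's share (£630,000) is divided into 2 shares of £315,000: Kofi and Greta each take £315,000.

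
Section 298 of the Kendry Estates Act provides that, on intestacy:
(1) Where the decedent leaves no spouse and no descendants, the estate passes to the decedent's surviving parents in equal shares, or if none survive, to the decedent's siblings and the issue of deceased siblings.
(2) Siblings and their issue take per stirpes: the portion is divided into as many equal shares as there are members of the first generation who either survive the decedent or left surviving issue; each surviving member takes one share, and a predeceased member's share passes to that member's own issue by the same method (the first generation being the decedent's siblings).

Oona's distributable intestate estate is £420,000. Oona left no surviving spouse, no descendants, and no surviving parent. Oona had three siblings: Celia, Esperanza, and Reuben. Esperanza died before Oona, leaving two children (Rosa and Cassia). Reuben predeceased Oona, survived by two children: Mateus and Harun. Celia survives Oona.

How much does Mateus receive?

The entire £420,000 passes to the siblings and their issue.
That amount (£420,000) is divided into 3 shares of £140,000: Celia takes £140,000; Esperanza's £140,000 share passes to Esperanza's issue; Reuben's £140,000 share passes to Reuben's issue.
Esperanza's share (£140,000) is divided into 2 shares of £70,000: Rosa and Cassia each take £70,000.
Reuben's share (£140,000) is divided into 2 shares of £70,000: Mateus and Harun each take £70,000.

Mateus receives £70,000.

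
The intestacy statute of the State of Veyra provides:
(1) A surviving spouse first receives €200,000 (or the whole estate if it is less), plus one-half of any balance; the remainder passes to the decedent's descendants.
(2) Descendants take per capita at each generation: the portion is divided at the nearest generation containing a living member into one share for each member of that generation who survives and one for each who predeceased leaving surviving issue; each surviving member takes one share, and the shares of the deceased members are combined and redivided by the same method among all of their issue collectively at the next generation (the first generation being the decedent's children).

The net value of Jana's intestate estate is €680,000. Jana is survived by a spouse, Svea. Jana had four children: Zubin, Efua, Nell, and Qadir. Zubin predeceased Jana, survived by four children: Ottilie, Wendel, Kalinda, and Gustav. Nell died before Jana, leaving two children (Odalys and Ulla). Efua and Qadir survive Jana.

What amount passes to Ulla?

Ulla receives €20,000.

Svea first takes €200,000, leaving a balance of €480,000. Svea then takes one-half of the balance (€240,000), for a total of €440,000. The remaining €240,000 passes to the descendants.
The descendants' portion (€240,000) is divided at the children's generation into 4 shares of €60,000. Efua and Qadir each take €60,000. The 2 shares of the deceased (Zubin and Nell) are combined into a pool of €120,000.
That pool (€120,000) is divided at the grandchildren's generation equally among Ottilie, Wendel, Kalinda, Gustav, Odalys, and Ulla: €20,000 each.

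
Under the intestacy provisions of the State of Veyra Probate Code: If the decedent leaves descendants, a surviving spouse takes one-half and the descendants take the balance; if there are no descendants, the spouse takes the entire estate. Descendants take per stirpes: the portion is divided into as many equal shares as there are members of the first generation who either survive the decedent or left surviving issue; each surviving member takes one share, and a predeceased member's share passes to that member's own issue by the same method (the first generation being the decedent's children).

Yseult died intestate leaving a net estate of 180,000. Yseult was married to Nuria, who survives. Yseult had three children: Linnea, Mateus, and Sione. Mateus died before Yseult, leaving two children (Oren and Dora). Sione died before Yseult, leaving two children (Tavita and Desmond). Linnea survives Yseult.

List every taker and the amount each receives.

Nuria: 90,000; Linnea: 30,000; Oren: 15,000; Dora: 15,000; Tavita: 15,000; Desmond: 15,000

Nuria takes one-half of 180,000 = 90,000. The remaining 90,000 passes to the descendants.
The descendants' portion (90,000) is divided into 3 shares of 30,000: Linnea takes 30,000; Mateus's 30,000 share passes to Mateus's issue; Sione's 30,000 share passes to Sione's issue.
Mateus's share (30,000) is divided into 2 shares of 15,000: Oren and Dora each take 15,000.
Sione's share (30,000) is divided into 2 shares of 15,000: Tavita and Desmond each take 15,000.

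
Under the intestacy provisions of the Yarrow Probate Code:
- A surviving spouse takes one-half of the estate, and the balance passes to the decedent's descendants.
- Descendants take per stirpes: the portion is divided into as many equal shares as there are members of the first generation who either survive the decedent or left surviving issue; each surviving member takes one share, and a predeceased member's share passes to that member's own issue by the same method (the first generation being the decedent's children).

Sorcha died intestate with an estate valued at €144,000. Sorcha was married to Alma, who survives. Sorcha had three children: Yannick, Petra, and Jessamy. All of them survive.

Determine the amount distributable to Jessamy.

Alma takes one-half of €144,000 = €72,000. The remaining €72,000 passes to the descendants.
The descendants' portion (€72,000) is divided into 3 shares of €24,000: Yannick, Petra, and Jessamy each take €24,000.

Jessamy receives €24,000.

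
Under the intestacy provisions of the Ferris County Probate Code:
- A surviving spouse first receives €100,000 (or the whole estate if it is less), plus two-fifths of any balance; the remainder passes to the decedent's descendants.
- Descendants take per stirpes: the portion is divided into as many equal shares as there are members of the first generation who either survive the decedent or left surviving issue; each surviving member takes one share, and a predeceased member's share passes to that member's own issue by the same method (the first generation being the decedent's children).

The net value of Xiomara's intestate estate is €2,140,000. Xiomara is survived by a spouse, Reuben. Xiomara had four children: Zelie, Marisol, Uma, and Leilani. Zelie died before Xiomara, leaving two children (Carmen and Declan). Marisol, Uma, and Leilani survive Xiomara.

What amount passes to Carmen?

Carmen receives €153,000.

Reuben first takes €100,000, leaving a balance of €2,040,000. Reuben then takes two-fifths of the balance (€816,000), for a total of €916,000. The remaining €1,224,000 passes to the descendants.
The descendants' portion (€1,224,000) is divided into 4 shares of €306,000: Marisol, Uma, and Leilani each take €306,000; Zelie's €306,000 share passes to Zelie's issue.
Zelie's share (€306,000) is divided into 2 shares of €153,000: Carmen and Declan each take €153,000.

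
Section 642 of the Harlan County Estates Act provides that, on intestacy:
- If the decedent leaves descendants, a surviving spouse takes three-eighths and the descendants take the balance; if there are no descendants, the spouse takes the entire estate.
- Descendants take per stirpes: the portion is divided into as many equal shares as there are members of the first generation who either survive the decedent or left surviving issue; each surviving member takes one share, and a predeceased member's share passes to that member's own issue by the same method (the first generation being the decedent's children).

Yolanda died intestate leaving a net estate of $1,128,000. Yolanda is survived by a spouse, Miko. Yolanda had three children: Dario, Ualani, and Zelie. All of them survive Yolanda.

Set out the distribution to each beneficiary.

Miko takes three-eighths of $1,128,000 = $423,000. The remaining $705,000 passes to the descendants.
The descendants' portion ($705,000) is divided into 3 shares of $235,000: Dario, Ualani, and Zelie each take $235,000.

Miko: $423,000; Dario: $235,000; Ualani: $235,000; Zelie: $235,000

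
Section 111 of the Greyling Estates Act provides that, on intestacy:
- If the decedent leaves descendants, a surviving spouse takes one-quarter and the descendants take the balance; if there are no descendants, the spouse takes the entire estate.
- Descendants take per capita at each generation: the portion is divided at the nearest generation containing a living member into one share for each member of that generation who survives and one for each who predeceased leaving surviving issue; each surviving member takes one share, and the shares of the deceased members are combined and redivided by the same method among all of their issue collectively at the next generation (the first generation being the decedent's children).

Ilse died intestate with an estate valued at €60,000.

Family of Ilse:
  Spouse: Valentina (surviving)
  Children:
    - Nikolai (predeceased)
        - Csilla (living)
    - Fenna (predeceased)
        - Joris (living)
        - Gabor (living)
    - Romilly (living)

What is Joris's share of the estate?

Joris receives €10,000.

Valentina takes one-quarter of €60,000 = €15,000. The remaining €45,000 passes to the descendants.
The descendants' portion (€45,000) is divided at the children's generation into 3 shares of €15,000. Romilly takes €15,000. The 2 shares of the deceased (Nikolai and Fenna) are combined into a pool of €30,000.
That pool (€30,000) is divided at the grandchildren's generation equally among Csilla, Joris, and Gabor: €10,000 each.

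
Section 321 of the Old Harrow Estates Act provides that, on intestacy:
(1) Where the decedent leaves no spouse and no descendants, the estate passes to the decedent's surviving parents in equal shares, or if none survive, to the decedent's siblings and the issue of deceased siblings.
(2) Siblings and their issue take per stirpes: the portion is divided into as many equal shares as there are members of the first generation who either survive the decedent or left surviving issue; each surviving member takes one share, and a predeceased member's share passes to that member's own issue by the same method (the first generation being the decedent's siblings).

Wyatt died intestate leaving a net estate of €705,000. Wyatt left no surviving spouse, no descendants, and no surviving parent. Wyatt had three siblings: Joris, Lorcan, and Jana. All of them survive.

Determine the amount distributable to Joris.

The entire €705,000 passes to the siblings and their issue.
That amount (€705,000) is divided into 3 shares of €235,000: Joris, Lorcan, and Jana each take €235,000.

Joris receives €235,000.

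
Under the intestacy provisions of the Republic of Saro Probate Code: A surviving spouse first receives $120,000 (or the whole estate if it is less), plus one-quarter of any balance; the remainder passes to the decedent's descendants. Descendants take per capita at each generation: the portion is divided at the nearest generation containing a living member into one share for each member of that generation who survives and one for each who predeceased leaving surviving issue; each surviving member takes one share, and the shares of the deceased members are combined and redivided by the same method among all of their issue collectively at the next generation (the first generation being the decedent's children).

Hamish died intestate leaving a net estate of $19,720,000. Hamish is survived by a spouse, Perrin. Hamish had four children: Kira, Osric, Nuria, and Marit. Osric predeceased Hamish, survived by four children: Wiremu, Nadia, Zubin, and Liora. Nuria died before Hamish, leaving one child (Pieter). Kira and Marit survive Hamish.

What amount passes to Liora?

Liora receives $1,470,000.

Perrin first takes $120,000, leaving a balance of $19,600,000. Perrin then takes one-quarter of the balance ($4,900,000), for a total of $5,020,000. The remaining $14,700,000 passes to the descendants.
The descendants' portion ($14,700,000) is divided at the children's generation into 4 shares of $3,675,000. Kira and Marit each take $3,675,000. The 2 shares of the deceased (Osric and Nuria) are combined into a pool of $7,350,000.
That pool ($7,350,000) is divided at the grandchildren's generation equally among Wiremu, Nadia, Zubin, Liora, and Pieter: $1,470,000 each.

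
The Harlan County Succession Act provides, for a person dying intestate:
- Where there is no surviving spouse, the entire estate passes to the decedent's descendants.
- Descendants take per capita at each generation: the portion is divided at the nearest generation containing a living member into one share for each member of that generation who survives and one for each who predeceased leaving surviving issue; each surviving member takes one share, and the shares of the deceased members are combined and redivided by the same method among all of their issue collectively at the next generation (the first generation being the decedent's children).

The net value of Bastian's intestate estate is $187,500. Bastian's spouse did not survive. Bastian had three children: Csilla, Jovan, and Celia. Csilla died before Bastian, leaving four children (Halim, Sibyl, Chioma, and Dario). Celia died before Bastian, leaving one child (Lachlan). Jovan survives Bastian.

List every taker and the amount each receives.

The entire $187,500 passes to the descendants.
That amount ($187,500) is divided at the children's generation into 3 shares of $62,500. Jovan takes $62,500. The 2 shares of the deceased (Csilla and Celia) are combined into a pool of $125,000.
That pool ($125,000) is divided at the grandchildren's generation equally among Halim, Sibyl, Chioma, Dario, and Lachlan: $25,000 each.

Halim: $25,000; Sibyl: $25,000; Chioma: $25,000; Dario: $25,000; Jovan: $62,500; Lachlan: $25,000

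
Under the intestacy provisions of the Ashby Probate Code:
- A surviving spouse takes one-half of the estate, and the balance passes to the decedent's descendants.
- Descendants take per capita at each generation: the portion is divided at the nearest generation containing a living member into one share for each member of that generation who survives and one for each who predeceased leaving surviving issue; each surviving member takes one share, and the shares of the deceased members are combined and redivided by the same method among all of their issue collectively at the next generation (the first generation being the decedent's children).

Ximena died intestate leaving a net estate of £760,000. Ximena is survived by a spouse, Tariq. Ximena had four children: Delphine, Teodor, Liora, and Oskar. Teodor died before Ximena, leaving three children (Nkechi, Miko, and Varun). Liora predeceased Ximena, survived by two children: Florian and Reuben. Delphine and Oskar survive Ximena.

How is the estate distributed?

Tariq: £380,000; Delphine: £95,000; Nkechi: £38,000; Miko: £38,000; Varun: £38,000; Florian: £38,000; Reuben: £38,000; Oskar: £95,000

Tariq takes one-half of £760,000 = £380,000. The remaining £380,000 passes to the descendants.
The descendants' portion (£380,000) is divided at the children's generation into 4 shares of £95,000. Delphine and Oskar each take £95,000. The 2 shares of the deceased (Teodor and Liora) are combined into a pool of £190,000.
That pool (£190,000) is divided at the grandchildren's generation equally among Nkechi, Miko, Varun, Florian, and Reuben: £38,000 each.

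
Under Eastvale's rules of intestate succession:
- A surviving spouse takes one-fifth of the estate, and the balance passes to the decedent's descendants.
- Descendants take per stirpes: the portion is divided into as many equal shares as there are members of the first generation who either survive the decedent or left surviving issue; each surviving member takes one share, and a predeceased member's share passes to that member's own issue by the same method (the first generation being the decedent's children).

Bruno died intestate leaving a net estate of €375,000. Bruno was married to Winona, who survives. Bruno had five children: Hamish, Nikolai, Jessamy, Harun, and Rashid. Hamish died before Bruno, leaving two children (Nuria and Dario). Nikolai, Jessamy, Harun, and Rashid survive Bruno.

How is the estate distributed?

Winona takes one-fifth of €375,000 = €75,000. The remaining €300,000 passes to the descendants.
The descendants' portion (€300,000) is divided into 5 shares of €60,000: Nikolai, Jessamy, Harun, and Rashid each take €60,000; Hamish's €60,000 share passes to Hamish's issue.
Hamish's share (€60,000) is divided into 2 shares of €30,000: Nuria and Dario each take €30,000.

Winona: €75,000; Nuria: €30,000; Dario: €30,000; Nikolai: €60,000; Jessamy: €60,000; Harun: €60,000; Rashid: €60,000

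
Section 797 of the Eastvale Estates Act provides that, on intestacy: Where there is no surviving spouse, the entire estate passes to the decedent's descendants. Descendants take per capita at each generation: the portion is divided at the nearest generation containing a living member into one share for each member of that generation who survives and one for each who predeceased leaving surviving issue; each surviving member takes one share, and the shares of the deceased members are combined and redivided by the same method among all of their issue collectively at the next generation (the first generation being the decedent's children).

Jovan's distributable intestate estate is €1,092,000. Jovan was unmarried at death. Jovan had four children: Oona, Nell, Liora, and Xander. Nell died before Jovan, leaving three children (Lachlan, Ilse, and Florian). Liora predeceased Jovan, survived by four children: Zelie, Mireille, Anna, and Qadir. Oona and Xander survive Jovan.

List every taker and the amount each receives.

Oona: €273,000; Lachlan: €78,000; Ilse: €78,000; Florian: €78,000; Zelie: €78,000; Mireille: €78,000; Anna: €78,000; Qadir: €78,000; Xander: €273,000

The entire €1,092,000 passes to the descendants.
That amount (€1,092,000) is divided at the children's generation into 4 shares of €273,000. Oona and Xander each take €273,000. The 2 shares of the deceased (Nell and Liora) are combined into a pool of €546,000.
That pool (€546,000) is divided at the grandchildren's generation equally among Lachlan, Ilse, Florian, Zelie, Mireille, Anna, and Qadir: €78,000 each.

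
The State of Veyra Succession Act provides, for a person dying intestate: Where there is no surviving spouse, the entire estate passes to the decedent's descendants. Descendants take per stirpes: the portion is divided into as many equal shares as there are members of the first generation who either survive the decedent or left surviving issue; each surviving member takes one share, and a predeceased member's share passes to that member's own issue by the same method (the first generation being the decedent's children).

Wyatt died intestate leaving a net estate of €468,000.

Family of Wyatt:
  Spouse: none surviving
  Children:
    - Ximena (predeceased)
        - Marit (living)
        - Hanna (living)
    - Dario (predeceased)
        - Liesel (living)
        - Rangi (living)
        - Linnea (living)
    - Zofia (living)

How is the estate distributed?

The entire €468,000 passes to the descendants.
That amount (€468,000) is divided into 3 shares of €156,000: Zofia takes €156,000; Ximena's €156,000 share passes to Ximena's issue; Dario's €156,000 share passes to Dario's issue.
Ximena's share (€156,000) is divided into 2 shares of €78,000: Marit and Hanna each take €78,000.
Dario's share (€156,000) is divided into 3 shares of €52,000: Liesel, Rangi, and Linnea each take €52,000.

Marit: €78,000; Hanna: €78,000; Liesel: €52,000; Rangi: €52,000; Linnea: €52,000; Zofia: €156,000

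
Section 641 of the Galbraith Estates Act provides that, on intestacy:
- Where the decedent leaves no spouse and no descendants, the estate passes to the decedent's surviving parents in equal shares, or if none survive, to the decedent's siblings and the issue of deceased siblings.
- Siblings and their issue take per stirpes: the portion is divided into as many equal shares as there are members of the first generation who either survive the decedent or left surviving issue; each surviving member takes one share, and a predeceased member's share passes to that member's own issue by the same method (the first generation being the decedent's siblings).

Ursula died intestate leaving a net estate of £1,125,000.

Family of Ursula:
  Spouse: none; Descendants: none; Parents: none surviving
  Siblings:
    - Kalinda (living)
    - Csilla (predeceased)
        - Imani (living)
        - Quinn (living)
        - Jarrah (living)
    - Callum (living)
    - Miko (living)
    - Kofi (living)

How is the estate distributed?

Kalinda: £225,000; Imani: £75,000; Quinn: £75,000; Jarrah: £75,000; Callum: £225,000; Miko: £225,000; Kofi: £225,000

The entire £1,125,000 passes to the siblings and their issue.
That amount (£1,125,000) is divided into 5 shares of £225,000: Kalinda, Callum, Miko, and Kofi each take £225,000; Csilla's £225,000 share passes to Csilla's issue.
Csilla's share (£225,000) is divided into 3 shares of £75,000: Imani, Quinn, and Jarrah each take £75,000.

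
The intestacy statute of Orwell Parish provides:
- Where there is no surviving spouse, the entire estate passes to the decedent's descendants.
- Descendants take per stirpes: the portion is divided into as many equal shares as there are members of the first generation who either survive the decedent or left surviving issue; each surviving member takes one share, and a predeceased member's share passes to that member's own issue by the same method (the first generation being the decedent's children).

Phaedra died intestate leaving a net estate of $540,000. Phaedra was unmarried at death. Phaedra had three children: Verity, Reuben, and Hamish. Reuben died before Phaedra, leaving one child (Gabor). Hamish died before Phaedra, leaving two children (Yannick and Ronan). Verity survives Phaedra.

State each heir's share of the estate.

The entire $540,000 passes to the descendants.
That amount ($540,000) is divided into 3 shares of $180,000: Verity takes $180,000; Reuben's $180,000 share passes to Reuben's issue; Hamish's $180,000 share passes to Hamish's issue.
Reuben's share ($180,000) passes entirely to Gabor.
Hamish's share ($180,000) is divided into 2 shares of $90,000: Yannick and Ronan each take $90,000.

Verity: $180,000; Gabor: $180,000; Yannick: $90,000; Ronan: $90,000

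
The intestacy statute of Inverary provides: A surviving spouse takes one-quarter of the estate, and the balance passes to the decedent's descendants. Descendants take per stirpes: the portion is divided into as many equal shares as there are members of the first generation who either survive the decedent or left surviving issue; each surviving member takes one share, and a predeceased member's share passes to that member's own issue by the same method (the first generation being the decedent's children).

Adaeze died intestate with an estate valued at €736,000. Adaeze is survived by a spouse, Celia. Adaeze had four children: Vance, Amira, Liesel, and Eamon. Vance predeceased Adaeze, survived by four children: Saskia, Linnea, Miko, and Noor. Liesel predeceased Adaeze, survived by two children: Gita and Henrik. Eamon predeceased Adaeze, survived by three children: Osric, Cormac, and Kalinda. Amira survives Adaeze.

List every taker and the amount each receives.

Celia takes one-quarter of €736,000 = €184,000. The remaining €552,000 passes to the descendants.
The descendants' portion (€552,000) is divided into 4 shares of €138,000: Amira takes €138,000; Vance's €138,000 share passes to Vance's issue; Liesel's €138,000 share passes to Liesel's issue; Eamon's €138,000 share passes to Eamon's issue.
Vance's share (€138,000) is divided into 4 shares of €34,500: Saskia, Linnea, Miko, and Noor each take €34,500.
Liesel's share (€138,000) is divided into 2 shares of €69,000: Gita and Henrik each take €69,000.
Eamon's share (€138,000) is divided into 3 shares of €46,000: Osric, Cormac, and Kalinda each take €46,000.

Celia: €184,000; Saskia: €34,500; Linnea: €34,500; Miko: €34,500; Noor: €34,500; Amira: €138,000; Gita: €69,000; Henrik: €69,000; Osric: €46,000; Cormac: €46,000; Kalinda: €46,000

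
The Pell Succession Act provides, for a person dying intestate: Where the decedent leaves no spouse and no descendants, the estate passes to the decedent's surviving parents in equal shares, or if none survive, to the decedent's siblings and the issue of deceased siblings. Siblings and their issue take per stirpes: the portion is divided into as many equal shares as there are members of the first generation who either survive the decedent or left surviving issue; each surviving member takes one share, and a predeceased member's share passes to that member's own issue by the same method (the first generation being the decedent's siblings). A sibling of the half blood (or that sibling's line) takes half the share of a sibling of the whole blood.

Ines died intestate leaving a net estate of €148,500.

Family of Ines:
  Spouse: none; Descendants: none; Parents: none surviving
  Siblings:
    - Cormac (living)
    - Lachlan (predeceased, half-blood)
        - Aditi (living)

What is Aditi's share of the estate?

Aditi receives €49,500.

The entire €148,500 passes to the siblings and their issue.
Counting each half-blood sibling's line as half a unit, there are 3/2 units in €148,500, so one unit is €99,000. Whole-blood lines (Cormac) take €99,000 each; half-blood lines (Lachlan) take €49,500 each.
Lachlan's share (€49,500) passes entirely to Aditi.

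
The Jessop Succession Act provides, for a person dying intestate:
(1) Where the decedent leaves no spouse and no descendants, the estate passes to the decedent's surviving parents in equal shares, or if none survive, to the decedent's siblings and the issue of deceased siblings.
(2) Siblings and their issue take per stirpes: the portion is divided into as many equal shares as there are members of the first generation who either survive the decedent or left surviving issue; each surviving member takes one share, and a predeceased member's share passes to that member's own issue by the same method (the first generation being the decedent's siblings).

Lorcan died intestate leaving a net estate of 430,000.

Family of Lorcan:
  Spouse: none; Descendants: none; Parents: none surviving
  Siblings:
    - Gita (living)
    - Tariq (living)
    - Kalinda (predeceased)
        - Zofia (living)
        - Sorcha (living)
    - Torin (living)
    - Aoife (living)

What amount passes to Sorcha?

Sorcha receives 43,000.

The entire 430,000 passes to the siblings and their issue.
That amount (430,000) is divided into 5 shares of 86,000: Gita, Tariq, Torin, and Aoife each take 86,000; Kalinda's 86,000 share passes to Kalinda's issue.
Kalinda's share (86,000) is divided into 2 shares of 43,000: Zofia and Sorcha each take 43,000.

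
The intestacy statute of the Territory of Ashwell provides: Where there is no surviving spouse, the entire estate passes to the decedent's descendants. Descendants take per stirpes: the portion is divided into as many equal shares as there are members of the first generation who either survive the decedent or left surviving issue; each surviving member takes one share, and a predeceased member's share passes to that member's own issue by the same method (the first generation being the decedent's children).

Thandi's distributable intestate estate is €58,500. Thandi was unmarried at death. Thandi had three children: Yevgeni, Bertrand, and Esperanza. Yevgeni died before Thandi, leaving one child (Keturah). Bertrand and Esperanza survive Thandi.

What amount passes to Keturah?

Keturah receives €19,500.

The entire €58,500 passes to the descendants.
That amount (€58,500) is divided into 3 shares of €19,500: Bertrand and Esperanza each take €19,500; Yevgeni's €19,500 share passes to Yevgeni's issue.
Yevgeni's share (€19,500) passes entirely to Keturah.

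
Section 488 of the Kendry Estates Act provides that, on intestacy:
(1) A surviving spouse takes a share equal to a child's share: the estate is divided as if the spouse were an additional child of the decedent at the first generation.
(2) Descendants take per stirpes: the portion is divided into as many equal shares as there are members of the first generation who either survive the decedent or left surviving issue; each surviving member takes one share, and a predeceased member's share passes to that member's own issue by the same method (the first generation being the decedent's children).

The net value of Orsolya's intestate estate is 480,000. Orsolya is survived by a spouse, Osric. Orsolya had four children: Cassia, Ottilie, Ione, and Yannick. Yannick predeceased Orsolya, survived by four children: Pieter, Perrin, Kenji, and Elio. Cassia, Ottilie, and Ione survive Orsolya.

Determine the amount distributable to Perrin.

The spouse counts as an additional share at the children's level, so there are 5 primary shares of 96,000. Osric takes one such share (96,000).
The children's combined portion (384,000) is divided into 4 shares of 96,000: Cassia, Ottilie, and Ione each take 96,000; Yannick's 96,000 share passes to Yannick's issue.
Yannick's share (96,000) is divided into 4 shares of 24,000: Pieter, Perrin, Kenji, and Elio each take 24,000.

Perrin receives 24,000.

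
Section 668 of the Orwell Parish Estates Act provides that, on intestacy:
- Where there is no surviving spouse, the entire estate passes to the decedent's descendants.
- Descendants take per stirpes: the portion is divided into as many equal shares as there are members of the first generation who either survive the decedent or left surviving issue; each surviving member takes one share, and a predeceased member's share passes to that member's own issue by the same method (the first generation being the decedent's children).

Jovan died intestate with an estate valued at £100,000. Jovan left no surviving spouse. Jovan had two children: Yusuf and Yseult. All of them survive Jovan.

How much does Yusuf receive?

Yusuf receives £50,000.

The entire £100,000 passes to the descendants.
That amount (£100,000) is divided into 2 shares of £50,000: Yusuf and Yseult each take £50,000.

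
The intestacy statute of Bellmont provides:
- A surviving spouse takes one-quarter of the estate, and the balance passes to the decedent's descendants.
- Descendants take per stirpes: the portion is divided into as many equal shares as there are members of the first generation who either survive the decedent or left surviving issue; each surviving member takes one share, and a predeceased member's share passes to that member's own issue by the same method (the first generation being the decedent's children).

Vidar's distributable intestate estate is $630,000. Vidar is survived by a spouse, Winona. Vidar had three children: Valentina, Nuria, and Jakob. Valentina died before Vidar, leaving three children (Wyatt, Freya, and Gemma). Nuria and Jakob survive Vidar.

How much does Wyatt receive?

Winona takes one-quarter of $630,000 = $157,500. The remaining $472,500 passes to the descendants.
The descendants' portion ($472,500) is divided into 3 shares of $157,500: Nuria and Jakob each take $157,500; Valentina's $157,500 share passes to Valentina's issue.
Valentina's share ($157,500) is divided into 3 shares of $52,500: Wyatt, Freya, and Gemma each take $52,500.

Wyatt receives $52,500.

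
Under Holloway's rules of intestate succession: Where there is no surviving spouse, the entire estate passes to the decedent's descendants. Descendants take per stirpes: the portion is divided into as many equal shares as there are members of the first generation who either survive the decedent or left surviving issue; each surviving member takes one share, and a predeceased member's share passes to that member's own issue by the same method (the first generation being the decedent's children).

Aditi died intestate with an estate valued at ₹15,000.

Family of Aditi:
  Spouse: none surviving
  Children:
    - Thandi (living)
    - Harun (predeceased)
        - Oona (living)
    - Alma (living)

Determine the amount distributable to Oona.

Oona receives ₹5,000.

The entire ₹15,000 passes to the descendants.
That amount (₹15,000) is divided into 3 shares of ₹5,000: Thandi and Alma each take ₹5,000; Harun's ₹5,000 share passes to Harun's issue.
Harun's share (₹5,000) passes entirely to Oona.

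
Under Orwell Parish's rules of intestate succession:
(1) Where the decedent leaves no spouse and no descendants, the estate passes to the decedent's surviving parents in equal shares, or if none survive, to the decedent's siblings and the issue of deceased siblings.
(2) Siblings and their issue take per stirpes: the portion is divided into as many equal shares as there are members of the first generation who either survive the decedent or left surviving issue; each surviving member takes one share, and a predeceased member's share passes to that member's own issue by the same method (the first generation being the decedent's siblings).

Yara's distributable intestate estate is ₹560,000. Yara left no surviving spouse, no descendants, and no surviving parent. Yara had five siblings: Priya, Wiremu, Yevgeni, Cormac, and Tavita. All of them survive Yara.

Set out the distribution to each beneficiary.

The entire ₹560,000 passes to the siblings and their issue.
That amount (₹560,000) is divided into 5 shares of ₹112,000: Priya, Wiremu, Yevgeni, Cormac, and Tavita each take ₹112,000.

Priya: ₹112,000; Wiremu: ₹112,000; Yevgeni: ₹112,000; Cormac: ₹112,000; Tavita: ₹112,000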